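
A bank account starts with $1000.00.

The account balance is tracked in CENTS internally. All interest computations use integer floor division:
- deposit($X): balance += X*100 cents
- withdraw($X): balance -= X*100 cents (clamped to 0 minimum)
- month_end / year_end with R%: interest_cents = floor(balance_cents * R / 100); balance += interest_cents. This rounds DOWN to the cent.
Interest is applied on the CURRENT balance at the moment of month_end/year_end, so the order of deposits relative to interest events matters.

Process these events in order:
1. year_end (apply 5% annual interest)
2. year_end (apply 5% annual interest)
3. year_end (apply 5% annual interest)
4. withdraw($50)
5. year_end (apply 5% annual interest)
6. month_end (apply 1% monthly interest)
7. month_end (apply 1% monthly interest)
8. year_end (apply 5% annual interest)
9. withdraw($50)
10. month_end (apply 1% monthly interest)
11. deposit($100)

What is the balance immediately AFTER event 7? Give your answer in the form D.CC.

After 1 (year_end (apply 5% annual interest)): balance=$1050.00 total_interest=$50.00
After 2 (year_end (apply 5% annual interest)): balance=$1102.50 total_interest=$102.50
After 3 (year_end (apply 5% annual interest)): balance=$1157.62 total_interest=$157.62
After 4 (withdraw($50)): balance=$1107.62 total_interest=$157.62
After 5 (year_end (apply 5% annual interest)): balance=$1163.00 total_interest=$213.00
After 6 (month_end (apply 1% monthly interest)): balance=$1174.63 total_interest=$224.63
After 7 (month_end (apply 1% monthly interest)): balance=$1186.37 total_interest=$236.37

Answer: 1186.37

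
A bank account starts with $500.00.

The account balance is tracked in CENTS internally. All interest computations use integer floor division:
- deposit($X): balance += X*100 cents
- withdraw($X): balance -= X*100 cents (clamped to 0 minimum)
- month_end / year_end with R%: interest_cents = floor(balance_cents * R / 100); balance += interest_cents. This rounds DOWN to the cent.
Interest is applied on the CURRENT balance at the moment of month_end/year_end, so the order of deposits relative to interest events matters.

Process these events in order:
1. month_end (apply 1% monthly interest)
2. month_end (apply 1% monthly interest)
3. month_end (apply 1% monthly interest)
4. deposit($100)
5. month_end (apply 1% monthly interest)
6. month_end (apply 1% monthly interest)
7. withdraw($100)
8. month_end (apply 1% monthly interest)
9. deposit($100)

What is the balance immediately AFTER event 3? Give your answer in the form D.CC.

After 1 (month_end (apply 1% monthly interest)): balance=$505.00 total_interest=$5.00
After 2 (month_end (apply 1% monthly interest)): balance=$510.05 total_interest=$10.05
After 3 (month_end (apply 1% monthly interest)): balance=$515.15 total_interest=$15.15

Answer: 515.15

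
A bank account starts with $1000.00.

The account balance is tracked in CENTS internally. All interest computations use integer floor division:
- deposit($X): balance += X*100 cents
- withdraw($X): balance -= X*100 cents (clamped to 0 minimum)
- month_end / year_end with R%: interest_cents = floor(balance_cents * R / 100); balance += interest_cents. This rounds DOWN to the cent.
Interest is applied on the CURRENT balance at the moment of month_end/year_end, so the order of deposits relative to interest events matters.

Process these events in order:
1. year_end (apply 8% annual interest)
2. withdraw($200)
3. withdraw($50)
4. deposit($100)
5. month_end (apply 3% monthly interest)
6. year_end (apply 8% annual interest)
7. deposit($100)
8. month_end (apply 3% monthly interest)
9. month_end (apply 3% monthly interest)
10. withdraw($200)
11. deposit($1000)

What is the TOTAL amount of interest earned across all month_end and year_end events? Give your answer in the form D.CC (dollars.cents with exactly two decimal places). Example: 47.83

After 1 (year_end (apply 8% annual interest)): balance=$1080.00 total_interest=$80.00
After 2 (withdraw($200)): balance=$880.00 total_interest=$80.00
After 3 (withdraw($50)): balance=$830.00 total_interest=$80.00
After 4 (deposit($100)): balance=$930.00 total_interest=$80.00
After 5 (month_end (apply 3% monthly interest)): balance=$957.90 total_interest=$107.90
After 6 (year_end (apply 8% annual interest)): balance=$1034.53 total_interest=$184.53
After 7 (deposit($100)): balance=$1134.53 total_interest=$184.53
After 8 (month_end (apply 3% monthly interest)): balance=$1168.56 total_interest=$218.56
After 9 (month_end (apply 3% monthly interest)): balance=$1203.61 total_interest=$253.61
After 10 (withdraw($200)): balance=$1003.61 total_interest=$253.61
After 11 (deposit($1000)): balance=$2003.61 total_interest=$253.61

Answer: 253.61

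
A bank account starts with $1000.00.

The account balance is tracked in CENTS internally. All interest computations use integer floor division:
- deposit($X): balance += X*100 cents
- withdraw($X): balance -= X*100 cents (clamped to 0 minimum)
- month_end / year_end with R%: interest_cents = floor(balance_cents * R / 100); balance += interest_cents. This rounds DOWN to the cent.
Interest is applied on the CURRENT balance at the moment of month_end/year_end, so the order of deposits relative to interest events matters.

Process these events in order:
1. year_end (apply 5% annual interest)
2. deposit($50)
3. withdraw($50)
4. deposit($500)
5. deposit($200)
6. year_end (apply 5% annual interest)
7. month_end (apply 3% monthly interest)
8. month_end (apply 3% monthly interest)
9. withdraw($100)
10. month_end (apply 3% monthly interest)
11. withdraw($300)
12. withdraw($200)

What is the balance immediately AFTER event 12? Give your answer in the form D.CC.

Answer: 1404.87

Derivation:
After 1 (year_end (apply 5% annual interest)): balance=$1050.00 total_interest=$50.00
After 2 (deposit($50)): balance=$1100.00 total_interest=$50.00
After 3 (withdraw($50)): balance=$1050.00 total_interest=$50.00
After 4 (deposit($500)): balance=$1550.00 total_interest=$50.00
After 5 (deposit($200)): balance=$1750.00 total_interest=$50.00
After 6 (year_end (apply 5% annual interest)): balance=$1837.50 total_interest=$137.50
After 7 (month_end (apply 3% monthly interest)): balance=$1892.62 total_interest=$192.62
After 8 (month_end (apply 3% monthly interest)): balance=$1949.39 total_interest=$249.39
After 9 (withdraw($100)): balance=$1849.39 total_interest=$249.39
After 10 (month_end (apply 3% monthly interest)): balance=$1904.87 total_interest=$304.87
After 11 (withdraw($300)): balance=$1604.87 total_interest=$304.87
After 12 (withdraw($200)): balance=$1404.87 total_interest=$304.87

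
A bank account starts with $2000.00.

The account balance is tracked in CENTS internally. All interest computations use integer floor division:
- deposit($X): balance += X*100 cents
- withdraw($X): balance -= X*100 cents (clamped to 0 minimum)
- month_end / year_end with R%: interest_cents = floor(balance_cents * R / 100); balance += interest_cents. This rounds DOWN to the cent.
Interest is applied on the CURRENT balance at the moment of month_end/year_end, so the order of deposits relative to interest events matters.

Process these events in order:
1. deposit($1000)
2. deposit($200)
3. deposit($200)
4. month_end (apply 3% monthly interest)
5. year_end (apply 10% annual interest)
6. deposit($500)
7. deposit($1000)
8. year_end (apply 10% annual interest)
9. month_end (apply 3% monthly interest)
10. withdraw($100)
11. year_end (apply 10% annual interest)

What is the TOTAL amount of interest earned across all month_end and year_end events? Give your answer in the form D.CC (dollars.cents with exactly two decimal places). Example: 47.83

Answer: 1760.44

Derivation:
After 1 (deposit($1000)): balance=$3000.00 total_interest=$0.00
After 2 (deposit($200)): balance=$3200.00 total_interest=$0.00
After 3 (deposit($200)): balance=$3400.00 total_interest=$0.00
After 4 (month_end (apply 3% monthly interest)): balance=$3502.00 total_interest=$102.00
After 5 (year_end (apply 10% annual interest)): balance=$3852.20 total_interest=$452.20
After 6 (deposit($500)): balance=$4352.20 total_interest=$452.20
After 7 (deposit($1000)): balance=$5352.20 total_interest=$452.20
After 8 (year_end (apply 10% annual interest)): balance=$5887.42 total_interest=$987.42
After 9 (month_end (apply 3% monthly interest)): balance=$6064.04 total_interest=$1164.04
After 10 (withdraw($100)): balance=$5964.04 total_interest=$1164.04
After 11 (year_end (apply 10% annual interest)): balance=$6560.44 total_interest=$1760.44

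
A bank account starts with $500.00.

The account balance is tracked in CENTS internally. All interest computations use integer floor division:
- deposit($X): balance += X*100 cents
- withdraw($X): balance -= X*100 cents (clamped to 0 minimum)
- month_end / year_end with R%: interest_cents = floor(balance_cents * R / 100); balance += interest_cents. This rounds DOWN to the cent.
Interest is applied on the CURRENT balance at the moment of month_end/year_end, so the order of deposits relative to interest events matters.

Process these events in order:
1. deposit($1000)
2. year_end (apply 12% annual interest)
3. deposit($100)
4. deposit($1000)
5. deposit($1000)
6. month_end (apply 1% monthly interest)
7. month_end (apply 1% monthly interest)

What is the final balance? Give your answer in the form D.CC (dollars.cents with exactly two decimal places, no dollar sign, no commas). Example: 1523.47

After 1 (deposit($1000)): balance=$1500.00 total_interest=$0.00
After 2 (year_end (apply 12% annual interest)): balance=$1680.00 total_interest=$180.00
After 3 (deposit($100)): balance=$1780.00 total_interest=$180.00
After 4 (deposit($1000)): balance=$2780.00 total_interest=$180.00
After 5 (deposit($1000)): balance=$3780.00 total_interest=$180.00
After 6 (month_end (apply 1% monthly interest)): balance=$3817.80 total_interest=$217.80
After 7 (month_end (apply 1% monthly interest)): balance=$3855.97 total_interest=$255.97

Answer: 3855.97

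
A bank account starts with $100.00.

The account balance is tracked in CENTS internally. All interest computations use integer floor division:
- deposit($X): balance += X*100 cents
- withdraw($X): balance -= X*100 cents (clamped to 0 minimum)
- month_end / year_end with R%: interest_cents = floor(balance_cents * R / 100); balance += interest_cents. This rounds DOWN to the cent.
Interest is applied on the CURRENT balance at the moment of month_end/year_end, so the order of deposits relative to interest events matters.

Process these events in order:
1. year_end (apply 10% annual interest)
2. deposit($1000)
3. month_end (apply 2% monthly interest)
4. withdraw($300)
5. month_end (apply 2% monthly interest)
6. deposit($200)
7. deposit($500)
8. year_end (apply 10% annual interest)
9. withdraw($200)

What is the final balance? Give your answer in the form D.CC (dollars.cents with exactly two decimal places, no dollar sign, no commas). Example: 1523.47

After 1 (year_end (apply 10% annual interest)): balance=$110.00 total_interest=$10.00
After 2 (deposit($1000)): balance=$1110.00 total_interest=$10.00
After 3 (month_end (apply 2% monthly interest)): balance=$1132.20 total_interest=$32.20
After 4 (withdraw($300)): balance=$832.20 total_interest=$32.20
After 5 (month_end (apply 2% monthly interest)): balance=$848.84 total_interest=$48.84
After 6 (deposit($200)): balance=$1048.84 total_interest=$48.84
After 7 (deposit($500)): balance=$1548.84 total_interest=$48.84
After 8 (year_end (apply 10% annual interest)): balance=$1703.72 total_interest=$203.72
After 9 (withdraw($200)): balance=$1503.72 total_interest=$203.72

Answer: 1503.72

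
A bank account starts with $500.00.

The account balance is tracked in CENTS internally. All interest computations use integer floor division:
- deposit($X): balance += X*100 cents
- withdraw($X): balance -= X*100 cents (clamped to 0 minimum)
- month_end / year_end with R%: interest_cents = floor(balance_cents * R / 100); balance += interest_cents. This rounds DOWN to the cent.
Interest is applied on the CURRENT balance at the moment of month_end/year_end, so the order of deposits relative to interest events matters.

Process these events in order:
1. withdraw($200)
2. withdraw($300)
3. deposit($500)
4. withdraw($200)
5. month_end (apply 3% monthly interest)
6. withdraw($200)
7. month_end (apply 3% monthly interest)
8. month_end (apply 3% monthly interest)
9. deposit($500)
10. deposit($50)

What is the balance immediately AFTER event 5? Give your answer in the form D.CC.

After 1 (withdraw($200)): balance=$300.00 total_interest=$0.00
After 2 (withdraw($300)): balance=$0.00 total_interest=$0.00
After 3 (deposit($500)): balance=$500.00 total_interest=$0.00
After 4 (withdraw($200)): balance=$300.00 total_interest=$0.00
After 5 (month_end (apply 3% monthly interest)): balance=$309.00 total_interest=$9.00

Answer: 309.00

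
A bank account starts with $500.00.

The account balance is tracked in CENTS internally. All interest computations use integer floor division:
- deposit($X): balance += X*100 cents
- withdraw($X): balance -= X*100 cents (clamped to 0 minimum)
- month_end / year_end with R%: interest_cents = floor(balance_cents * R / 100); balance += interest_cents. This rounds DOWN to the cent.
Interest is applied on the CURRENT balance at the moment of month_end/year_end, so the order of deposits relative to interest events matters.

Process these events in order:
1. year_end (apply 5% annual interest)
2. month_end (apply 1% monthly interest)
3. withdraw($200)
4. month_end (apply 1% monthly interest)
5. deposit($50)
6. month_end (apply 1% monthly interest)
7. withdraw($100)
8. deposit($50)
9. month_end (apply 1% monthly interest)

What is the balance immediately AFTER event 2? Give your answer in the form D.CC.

Answer: 530.25

Derivation:
After 1 (year_end (apply 5% annual interest)): balance=$525.00 total_interest=$25.00
After 2 (month_end (apply 1% monthly interest)): balance=$530.25 total_interest=$30.25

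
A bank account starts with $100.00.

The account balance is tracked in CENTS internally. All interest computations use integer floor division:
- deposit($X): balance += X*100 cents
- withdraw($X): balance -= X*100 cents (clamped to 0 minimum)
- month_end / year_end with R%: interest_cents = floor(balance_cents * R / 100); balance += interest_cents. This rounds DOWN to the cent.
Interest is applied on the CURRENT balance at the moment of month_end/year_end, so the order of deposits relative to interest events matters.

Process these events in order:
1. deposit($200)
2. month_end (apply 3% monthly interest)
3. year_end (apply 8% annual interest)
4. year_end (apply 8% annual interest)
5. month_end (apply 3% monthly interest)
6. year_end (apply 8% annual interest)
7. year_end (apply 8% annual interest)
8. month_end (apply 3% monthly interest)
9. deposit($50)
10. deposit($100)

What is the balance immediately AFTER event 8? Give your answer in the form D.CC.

Answer: 445.96

Derivation:
After 1 (deposit($200)): balance=$300.00 total_interest=$0.00
After 2 (month_end (apply 3% monthly interest)): balance=$309.00 total_interest=$9.00
After 3 (year_end (apply 8% annual interest)): balance=$333.72 total_interest=$33.72
After 4 (year_end (apply 8% annual interest)): balance=$360.41 total_interest=$60.41
After 5 (month_end (apply 3% monthly interest)): balance=$371.22 total_interest=$71.22
After 6 (year_end (apply 8% annual interest)): balance=$400.91 total_interest=$100.91
After 7 (year_end (apply 8% annual interest)): balance=$432.98 total_interest=$132.98
After 8 (month_end (apply 3% monthly interest)): balance=$445.96 total_interest=$145.96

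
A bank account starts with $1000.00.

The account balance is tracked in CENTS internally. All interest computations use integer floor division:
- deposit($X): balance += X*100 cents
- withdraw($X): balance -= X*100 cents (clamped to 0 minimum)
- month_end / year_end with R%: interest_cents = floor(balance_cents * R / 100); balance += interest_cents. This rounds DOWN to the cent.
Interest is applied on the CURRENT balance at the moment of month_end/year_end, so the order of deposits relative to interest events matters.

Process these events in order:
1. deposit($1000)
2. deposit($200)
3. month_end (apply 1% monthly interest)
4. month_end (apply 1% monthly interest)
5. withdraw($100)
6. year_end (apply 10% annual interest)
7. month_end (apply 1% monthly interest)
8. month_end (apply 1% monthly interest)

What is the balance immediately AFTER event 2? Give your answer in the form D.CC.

Answer: 2200.00

Derivation:
After 1 (deposit($1000)): balance=$2000.00 total_interest=$0.00
After 2 (deposit($200)): balance=$2200.00 total_interest=$0.00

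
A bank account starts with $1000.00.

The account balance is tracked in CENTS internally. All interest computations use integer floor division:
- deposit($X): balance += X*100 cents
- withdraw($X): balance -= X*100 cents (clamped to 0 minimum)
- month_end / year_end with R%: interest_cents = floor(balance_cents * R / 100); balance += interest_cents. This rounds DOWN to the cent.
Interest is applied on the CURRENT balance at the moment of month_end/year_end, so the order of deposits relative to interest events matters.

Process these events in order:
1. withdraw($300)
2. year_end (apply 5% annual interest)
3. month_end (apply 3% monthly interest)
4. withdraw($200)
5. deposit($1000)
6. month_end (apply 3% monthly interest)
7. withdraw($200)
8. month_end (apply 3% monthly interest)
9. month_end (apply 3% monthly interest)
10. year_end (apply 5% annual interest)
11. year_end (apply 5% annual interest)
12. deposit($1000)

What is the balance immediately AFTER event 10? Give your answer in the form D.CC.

After 1 (withdraw($300)): balance=$700.00 total_interest=$0.00
After 2 (year_end (apply 5% annual interest)): balance=$735.00 total_interest=$35.00
After 3 (month_end (apply 3% monthly interest)): balance=$757.05 total_interest=$57.05
After 4 (withdraw($200)): balance=$557.05 total_interest=$57.05
After 5 (deposit($1000)): balance=$1557.05 total_interest=$57.05
After 6 (month_end (apply 3% monthly interest)): balance=$1603.76 total_interest=$103.76
After 7 (withdraw($200)): balance=$1403.76 total_interest=$103.76
After 8 (month_end (apply 3% monthly interest)): balance=$1445.87 total_interest=$145.87
After 9 (month_end (apply 3% monthly interest)): balance=$1489.24 total_interest=$189.24
After 10 (year_end (apply 5% annual interest)): balance=$1563.70 total_interest=$263.70

Answer: 1563.70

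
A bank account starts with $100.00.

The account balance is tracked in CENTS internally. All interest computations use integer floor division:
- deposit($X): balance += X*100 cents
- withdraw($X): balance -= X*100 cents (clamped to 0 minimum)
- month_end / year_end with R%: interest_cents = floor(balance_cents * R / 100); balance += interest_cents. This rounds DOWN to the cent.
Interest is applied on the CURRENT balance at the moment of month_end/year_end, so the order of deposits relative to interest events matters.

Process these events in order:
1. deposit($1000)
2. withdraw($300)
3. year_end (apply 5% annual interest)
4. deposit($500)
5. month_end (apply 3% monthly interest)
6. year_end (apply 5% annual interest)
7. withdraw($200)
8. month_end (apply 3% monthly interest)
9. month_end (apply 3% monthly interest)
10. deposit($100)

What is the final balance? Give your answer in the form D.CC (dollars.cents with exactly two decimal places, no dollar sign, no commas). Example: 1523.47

After 1 (deposit($1000)): balance=$1100.00 total_interest=$0.00
After 2 (withdraw($300)): balance=$800.00 total_interest=$0.00
After 3 (year_end (apply 5% annual interest)): balance=$840.00 total_interest=$40.00
After 4 (deposit($500)): balance=$1340.00 total_interest=$40.00
After 5 (month_end (apply 3% monthly interest)): balance=$1380.20 total_interest=$80.20
After 6 (year_end (apply 5% annual interest)): balance=$1449.21 total_interest=$149.21
After 7 (withdraw($200)): balance=$1249.21 total_interest=$149.21
After 8 (month_end (apply 3% monthly interest)): balance=$1286.68 total_interest=$186.68
After 9 (month_end (apply 3% monthly interest)): balance=$1325.28 total_interest=$225.28
After 10 (deposit($100)): balance=$1425.28 total_interest=$225.28

Answer: 1425.28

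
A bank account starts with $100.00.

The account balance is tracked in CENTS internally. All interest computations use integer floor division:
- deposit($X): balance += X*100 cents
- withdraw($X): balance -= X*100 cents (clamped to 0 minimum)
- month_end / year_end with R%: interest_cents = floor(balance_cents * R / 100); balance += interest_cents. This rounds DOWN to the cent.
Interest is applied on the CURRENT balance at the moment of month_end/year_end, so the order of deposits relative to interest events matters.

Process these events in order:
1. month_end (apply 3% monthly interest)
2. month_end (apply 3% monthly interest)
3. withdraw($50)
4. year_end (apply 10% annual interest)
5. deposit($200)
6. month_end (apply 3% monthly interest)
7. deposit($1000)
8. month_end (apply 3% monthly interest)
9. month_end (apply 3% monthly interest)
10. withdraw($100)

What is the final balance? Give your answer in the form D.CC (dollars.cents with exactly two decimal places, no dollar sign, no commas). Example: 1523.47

Answer: 1246.84

Derivation:
After 1 (month_end (apply 3% monthly interest)): balance=$103.00 total_interest=$3.00
After 2 (month_end (apply 3% monthly interest)): balance=$106.09 total_interest=$6.09
After 3 (withdraw($50)): balance=$56.09 total_interest=$6.09
After 4 (year_end (apply 10% annual interest)): balance=$61.69 total_interest=$11.69
After 5 (deposit($200)): balance=$261.69 total_interest=$11.69
After 6 (month_end (apply 3% monthly interest)): balance=$269.54 total_interest=$19.54
After 7 (deposit($1000)): balance=$1269.54 total_interest=$19.54
After 8 (month_end (apply 3% monthly interest)): balance=$1307.62 total_interest=$57.62
After 9 (month_end (apply 3% monthly interest)): balance=$1346.84 total_interest=$96.84
After 10 (withdraw($100)): balance=$1246.84 total_interest=$96.84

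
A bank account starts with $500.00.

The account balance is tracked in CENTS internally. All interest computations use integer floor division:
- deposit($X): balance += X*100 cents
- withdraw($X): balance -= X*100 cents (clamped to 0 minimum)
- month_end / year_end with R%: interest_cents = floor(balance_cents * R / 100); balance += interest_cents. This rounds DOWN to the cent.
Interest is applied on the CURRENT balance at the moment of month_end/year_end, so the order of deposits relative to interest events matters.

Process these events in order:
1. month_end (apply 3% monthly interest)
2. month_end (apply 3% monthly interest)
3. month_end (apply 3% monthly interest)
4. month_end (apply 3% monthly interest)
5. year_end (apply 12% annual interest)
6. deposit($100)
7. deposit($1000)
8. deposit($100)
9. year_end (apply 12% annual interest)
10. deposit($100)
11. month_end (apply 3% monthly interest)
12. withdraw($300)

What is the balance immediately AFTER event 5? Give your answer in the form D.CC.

After 1 (month_end (apply 3% monthly interest)): balance=$515.00 total_interest=$15.00
After 2 (month_end (apply 3% monthly interest)): balance=$530.45 total_interest=$30.45
After 3 (month_end (apply 3% monthly interest)): balance=$546.36 total_interest=$46.36
After 4 (month_end (apply 3% monthly interest)): balance=$562.75 total_interest=$62.75
After 5 (year_end (apply 12% annual interest)): balance=$630.28 total_interest=$130.28

Answer: 630.28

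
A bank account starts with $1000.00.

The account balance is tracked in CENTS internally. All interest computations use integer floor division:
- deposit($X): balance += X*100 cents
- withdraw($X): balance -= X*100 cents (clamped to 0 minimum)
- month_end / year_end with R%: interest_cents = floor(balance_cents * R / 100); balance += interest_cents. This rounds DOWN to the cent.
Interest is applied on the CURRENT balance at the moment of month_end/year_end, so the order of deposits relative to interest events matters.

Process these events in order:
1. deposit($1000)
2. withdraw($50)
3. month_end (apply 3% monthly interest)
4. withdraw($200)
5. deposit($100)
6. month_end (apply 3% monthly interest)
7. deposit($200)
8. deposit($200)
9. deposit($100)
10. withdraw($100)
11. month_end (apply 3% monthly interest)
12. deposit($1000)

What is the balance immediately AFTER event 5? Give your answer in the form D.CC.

After 1 (deposit($1000)): balance=$2000.00 total_interest=$0.00
After 2 (withdraw($50)): balance=$1950.00 total_interest=$0.00
After 3 (month_end (apply 3% monthly interest)): balance=$2008.50 total_interest=$58.50
After 4 (withdraw($200)): balance=$1808.50 total_interest=$58.50
After 5 (deposit($100)): balance=$1908.50 total_interest=$58.50

Answer: 1908.50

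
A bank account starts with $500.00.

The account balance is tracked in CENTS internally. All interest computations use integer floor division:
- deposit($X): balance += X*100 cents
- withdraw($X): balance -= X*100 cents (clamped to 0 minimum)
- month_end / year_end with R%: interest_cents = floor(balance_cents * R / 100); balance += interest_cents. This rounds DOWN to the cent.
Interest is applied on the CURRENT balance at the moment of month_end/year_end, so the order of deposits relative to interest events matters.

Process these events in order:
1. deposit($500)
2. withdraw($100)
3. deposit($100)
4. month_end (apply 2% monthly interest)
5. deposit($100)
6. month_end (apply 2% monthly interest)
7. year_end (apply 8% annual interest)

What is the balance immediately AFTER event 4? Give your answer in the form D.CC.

After 1 (deposit($500)): balance=$1000.00 total_interest=$0.00
After 2 (withdraw($100)): balance=$900.00 total_interest=$0.00
After 3 (deposit($100)): balance=$1000.00 total_interest=$0.00
After 4 (month_end (apply 2% monthly interest)): balance=$1020.00 total_interest=$20.00

Answer: 1020.00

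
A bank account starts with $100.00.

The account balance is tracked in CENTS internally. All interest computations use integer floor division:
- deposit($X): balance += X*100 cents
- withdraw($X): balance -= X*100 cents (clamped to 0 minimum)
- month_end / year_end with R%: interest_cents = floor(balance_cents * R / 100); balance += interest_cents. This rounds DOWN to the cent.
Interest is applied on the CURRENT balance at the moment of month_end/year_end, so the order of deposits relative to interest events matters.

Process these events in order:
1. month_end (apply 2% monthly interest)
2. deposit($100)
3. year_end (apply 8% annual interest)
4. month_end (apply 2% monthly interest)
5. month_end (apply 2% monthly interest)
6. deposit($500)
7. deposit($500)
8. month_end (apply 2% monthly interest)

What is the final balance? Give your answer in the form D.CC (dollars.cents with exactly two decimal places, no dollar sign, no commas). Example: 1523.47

After 1 (month_end (apply 2% monthly interest)): balance=$102.00 total_interest=$2.00
After 2 (deposit($100)): balance=$202.00 total_interest=$2.00
After 3 (year_end (apply 8% annual interest)): balance=$218.16 total_interest=$18.16
After 4 (month_end (apply 2% monthly interest)): balance=$222.52 total_interest=$22.52
After 5 (month_end (apply 2% monthly interest)): balance=$226.97 total_interest=$26.97
After 6 (deposit($500)): balance=$726.97 total_interest=$26.97
After 7 (deposit($500)): balance=$1226.97 total_interest=$26.97
After 8 (month_end (apply 2% monthly interest)): balance=$1251.50 total_interest=$51.50

Answer: 1251.50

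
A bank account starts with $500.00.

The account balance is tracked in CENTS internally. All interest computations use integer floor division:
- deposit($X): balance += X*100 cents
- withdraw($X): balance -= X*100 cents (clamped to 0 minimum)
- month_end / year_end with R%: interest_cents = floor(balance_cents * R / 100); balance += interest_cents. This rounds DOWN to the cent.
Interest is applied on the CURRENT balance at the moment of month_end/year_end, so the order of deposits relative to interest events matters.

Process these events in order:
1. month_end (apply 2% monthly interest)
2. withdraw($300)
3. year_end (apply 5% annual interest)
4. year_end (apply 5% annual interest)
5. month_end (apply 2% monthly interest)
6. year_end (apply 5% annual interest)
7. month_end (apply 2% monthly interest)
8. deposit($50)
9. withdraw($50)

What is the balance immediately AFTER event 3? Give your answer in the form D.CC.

After 1 (month_end (apply 2% monthly interest)): balance=$510.00 total_interest=$10.00
After 2 (withdraw($300)): balance=$210.00 total_interest=$10.00
After 3 (year_end (apply 5% annual interest)): balance=$220.50 total_interest=$20.50

Answer: 220.50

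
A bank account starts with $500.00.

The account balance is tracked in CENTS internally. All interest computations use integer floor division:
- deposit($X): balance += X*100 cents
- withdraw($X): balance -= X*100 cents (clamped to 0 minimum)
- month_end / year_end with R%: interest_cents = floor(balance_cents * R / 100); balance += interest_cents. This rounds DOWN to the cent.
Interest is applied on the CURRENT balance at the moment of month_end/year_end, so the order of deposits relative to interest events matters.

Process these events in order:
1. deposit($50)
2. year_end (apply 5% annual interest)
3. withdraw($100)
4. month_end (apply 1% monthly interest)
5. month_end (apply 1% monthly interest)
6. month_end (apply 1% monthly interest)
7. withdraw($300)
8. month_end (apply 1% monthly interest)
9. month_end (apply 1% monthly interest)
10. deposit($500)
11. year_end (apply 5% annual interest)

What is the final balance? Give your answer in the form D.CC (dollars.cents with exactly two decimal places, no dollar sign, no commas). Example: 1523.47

After 1 (deposit($50)): balance=$550.00 total_interest=$0.00
After 2 (year_end (apply 5% annual interest)): balance=$577.50 total_interest=$27.50
After 3 (withdraw($100)): balance=$477.50 total_interest=$27.50
After 4 (month_end (apply 1% monthly interest)): balance=$482.27 total_interest=$32.27
After 5 (month_end (apply 1% monthly interest)): balance=$487.09 total_interest=$37.09
After 6 (month_end (apply 1% monthly interest)): balance=$491.96 total_interest=$41.96
After 7 (withdraw($300)): balance=$191.96 total_interest=$41.96
After 8 (month_end (apply 1% monthly interest)): balance=$193.87 total_interest=$43.87
After 9 (month_end (apply 1% monthly interest)): balance=$195.80 total_interest=$45.80
After 10 (deposit($500)): balance=$695.80 total_interest=$45.80
After 11 (year_end (apply 5% annual interest)): balance=$730.59 total_interest=$80.59

Answer: 730.59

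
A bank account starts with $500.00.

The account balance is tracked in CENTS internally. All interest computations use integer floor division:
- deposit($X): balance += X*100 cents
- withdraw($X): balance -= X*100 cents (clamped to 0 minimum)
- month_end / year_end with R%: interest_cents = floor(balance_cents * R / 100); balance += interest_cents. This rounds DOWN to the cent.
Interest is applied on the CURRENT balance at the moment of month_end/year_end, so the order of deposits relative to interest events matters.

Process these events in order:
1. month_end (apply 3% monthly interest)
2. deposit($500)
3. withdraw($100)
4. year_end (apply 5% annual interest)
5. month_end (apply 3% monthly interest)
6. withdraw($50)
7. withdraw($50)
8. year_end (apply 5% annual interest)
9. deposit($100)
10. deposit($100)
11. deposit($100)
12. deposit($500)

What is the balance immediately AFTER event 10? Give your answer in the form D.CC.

Answer: 1134.04

Derivation:
After 1 (month_end (apply 3% monthly interest)): balance=$515.00 total_interest=$15.00
After 2 (deposit($500)): balance=$1015.00 total_interest=$15.00
After 3 (withdraw($100)): balance=$915.00 total_interest=$15.00
After 4 (year_end (apply 5% annual interest)): balance=$960.75 total_interest=$60.75
After 5 (month_end (apply 3% monthly interest)): balance=$989.57 total_interest=$89.57
After 6 (withdraw($50)): balance=$939.57 total_interest=$89.57
After 7 (withdraw($50)): balance=$889.57 total_interest=$89.57
After 8 (year_end (apply 5% annual interest)): balance=$934.04 total_interest=$134.04
After 9 (deposit($100)): balance=$1034.04 total_interest=$134.04
After 10 (deposit($100)): balance=$1134.04 total_interest=$134.04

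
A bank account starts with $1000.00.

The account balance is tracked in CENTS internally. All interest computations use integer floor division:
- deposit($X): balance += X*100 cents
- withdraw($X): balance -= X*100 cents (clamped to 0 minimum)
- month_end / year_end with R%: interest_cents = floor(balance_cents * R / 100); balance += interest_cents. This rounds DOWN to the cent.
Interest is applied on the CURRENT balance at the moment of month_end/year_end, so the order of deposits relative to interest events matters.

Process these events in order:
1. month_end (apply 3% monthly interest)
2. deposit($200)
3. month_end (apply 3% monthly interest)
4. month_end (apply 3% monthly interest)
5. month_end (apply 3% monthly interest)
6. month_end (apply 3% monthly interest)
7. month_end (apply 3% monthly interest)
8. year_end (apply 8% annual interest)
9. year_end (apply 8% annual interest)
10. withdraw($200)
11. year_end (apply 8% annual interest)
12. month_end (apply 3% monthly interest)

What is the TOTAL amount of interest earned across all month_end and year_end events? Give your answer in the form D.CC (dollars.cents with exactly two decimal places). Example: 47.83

After 1 (month_end (apply 3% monthly interest)): balance=$1030.00 total_interest=$30.00
After 2 (deposit($200)): balance=$1230.00 total_interest=$30.00
After 3 (month_end (apply 3% monthly interest)): balance=$1266.90 total_interest=$66.90
After 4 (month_end (apply 3% monthly interest)): balance=$1304.90 total_interest=$104.90
After 5 (month_end (apply 3% monthly interest)): balance=$1344.04 total_interest=$144.04
After 6 (month_end (apply 3% monthly interest)): balance=$1384.36 total_interest=$184.36
After 7 (month_end (apply 3% monthly interest)): balance=$1425.89 total_interest=$225.89
After 8 (year_end (apply 8% annual interest)): balance=$1539.96 total_interest=$339.96
After 9 (year_end (apply 8% annual interest)): balance=$1663.15 total_interest=$463.15
After 10 (withdraw($200)): balance=$1463.15 total_interest=$463.15
After 11 (year_end (apply 8% annual interest)): balance=$1580.20 total_interest=$580.20
After 12 (month_end (apply 3% monthly interest)): balance=$1627.60 total_interest=$627.60

Answer: 627.60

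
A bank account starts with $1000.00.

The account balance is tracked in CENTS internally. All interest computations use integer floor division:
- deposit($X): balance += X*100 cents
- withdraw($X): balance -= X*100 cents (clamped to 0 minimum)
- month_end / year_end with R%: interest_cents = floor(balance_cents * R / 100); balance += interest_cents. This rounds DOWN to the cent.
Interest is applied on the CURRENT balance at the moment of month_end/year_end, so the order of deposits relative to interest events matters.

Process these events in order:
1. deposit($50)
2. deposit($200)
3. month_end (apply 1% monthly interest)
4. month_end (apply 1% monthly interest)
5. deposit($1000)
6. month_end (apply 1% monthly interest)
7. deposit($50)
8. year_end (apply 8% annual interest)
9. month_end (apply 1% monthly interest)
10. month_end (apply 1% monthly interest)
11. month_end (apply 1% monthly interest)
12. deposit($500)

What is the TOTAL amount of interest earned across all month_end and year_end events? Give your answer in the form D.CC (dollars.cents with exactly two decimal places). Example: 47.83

Answer: 312.51

Derivation:
After 1 (deposit($50)): balance=$1050.00 total_interest=$0.00
After 2 (deposit($200)): balance=$1250.00 total_interest=$0.00
After 3 (month_end (apply 1% monthly interest)): balance=$1262.50 total_interest=$12.50
After 4 (month_end (apply 1% monthly interest)): balance=$1275.12 total_interest=$25.12
After 5 (deposit($1000)): balance=$2275.12 total_interest=$25.12
After 6 (month_end (apply 1% monthly interest)): balance=$2297.87 total_interest=$47.87
After 7 (deposit($50)): balance=$2347.87 total_interest=$47.87
After 8 (year_end (apply 8% annual interest)): balance=$2535.69 total_interest=$235.69
After 9 (month_end (apply 1% monthly interest)): balance=$2561.04 total_interest=$261.04
After 10 (month_end (apply 1% monthly interest)): balance=$2586.65 total_interest=$286.65
After 11 (month_end (apply 1% monthly interest)): balance=$2612.51 total_interest=$312.51
After 12 (deposit($500)): balance=$3112.51 total_interest=$312.51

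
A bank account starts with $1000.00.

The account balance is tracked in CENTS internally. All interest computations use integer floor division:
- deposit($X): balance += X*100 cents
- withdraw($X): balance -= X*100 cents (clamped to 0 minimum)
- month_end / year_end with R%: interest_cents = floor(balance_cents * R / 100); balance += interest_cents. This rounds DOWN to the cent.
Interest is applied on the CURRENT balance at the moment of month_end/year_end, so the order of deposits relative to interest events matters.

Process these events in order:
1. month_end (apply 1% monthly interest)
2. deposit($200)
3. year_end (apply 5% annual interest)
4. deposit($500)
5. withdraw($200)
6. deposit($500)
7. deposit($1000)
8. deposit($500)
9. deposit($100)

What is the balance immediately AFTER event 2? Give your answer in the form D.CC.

After 1 (month_end (apply 1% monthly interest)): balance=$1010.00 total_interest=$10.00
After 2 (deposit($200)): balance=$1210.00 total_interest=$10.00

Answer: 1210.00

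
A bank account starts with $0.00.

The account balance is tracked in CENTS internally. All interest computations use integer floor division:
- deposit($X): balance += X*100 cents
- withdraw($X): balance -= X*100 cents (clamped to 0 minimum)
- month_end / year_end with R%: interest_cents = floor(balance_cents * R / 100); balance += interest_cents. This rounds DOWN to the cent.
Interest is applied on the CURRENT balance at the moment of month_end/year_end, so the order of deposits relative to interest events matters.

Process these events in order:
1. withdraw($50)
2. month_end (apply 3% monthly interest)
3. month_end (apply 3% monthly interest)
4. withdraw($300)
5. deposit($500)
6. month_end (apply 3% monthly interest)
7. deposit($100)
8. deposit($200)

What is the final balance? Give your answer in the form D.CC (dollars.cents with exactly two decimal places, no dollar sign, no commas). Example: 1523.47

Answer: 815.00

Derivation:
After 1 (withdraw($50)): balance=$0.00 total_interest=$0.00
After 2 (month_end (apply 3% monthly interest)): balance=$0.00 total_interest=$0.00
After 3 (month_end (apply 3% monthly interest)): balance=$0.00 total_interest=$0.00
After 4 (withdraw($300)): balance=$0.00 total_interest=$0.00
After 5 (deposit($500)): balance=$500.00 total_interest=$0.00
After 6 (month_end (apply 3% monthly interest)): balance=$515.00 total_interest=$15.00
After 7 (deposit($100)): balance=$615.00 total_interest=$15.00
After 8 (deposit($200)): balance=$815.00 total_interest=$15.00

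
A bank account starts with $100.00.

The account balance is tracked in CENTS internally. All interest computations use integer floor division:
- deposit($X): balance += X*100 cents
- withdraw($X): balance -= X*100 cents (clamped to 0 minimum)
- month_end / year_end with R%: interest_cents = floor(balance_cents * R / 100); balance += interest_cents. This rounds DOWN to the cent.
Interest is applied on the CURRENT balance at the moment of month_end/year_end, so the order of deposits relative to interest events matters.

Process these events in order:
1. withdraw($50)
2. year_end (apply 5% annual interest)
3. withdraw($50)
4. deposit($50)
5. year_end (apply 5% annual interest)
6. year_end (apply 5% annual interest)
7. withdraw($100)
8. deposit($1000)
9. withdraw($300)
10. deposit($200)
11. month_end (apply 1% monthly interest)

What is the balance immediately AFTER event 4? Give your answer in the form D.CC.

After 1 (withdraw($50)): balance=$50.00 total_interest=$0.00
After 2 (year_end (apply 5% annual interest)): balance=$52.50 total_interest=$2.50
After 3 (withdraw($50)): balance=$2.50 total_interest=$2.50
After 4 (deposit($50)): balance=$52.50 total_interest=$2.50

Answer: 52.50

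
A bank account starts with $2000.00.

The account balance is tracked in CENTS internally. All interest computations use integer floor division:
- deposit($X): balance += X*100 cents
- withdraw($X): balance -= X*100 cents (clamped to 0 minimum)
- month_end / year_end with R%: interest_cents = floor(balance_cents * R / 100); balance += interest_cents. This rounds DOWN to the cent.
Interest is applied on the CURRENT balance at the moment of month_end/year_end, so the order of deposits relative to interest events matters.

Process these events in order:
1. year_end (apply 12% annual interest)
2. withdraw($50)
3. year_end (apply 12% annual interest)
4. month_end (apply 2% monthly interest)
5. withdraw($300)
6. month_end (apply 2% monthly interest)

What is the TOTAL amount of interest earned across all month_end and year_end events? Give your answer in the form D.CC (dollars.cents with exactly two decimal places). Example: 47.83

After 1 (year_end (apply 12% annual interest)): balance=$2240.00 total_interest=$240.00
After 2 (withdraw($50)): balance=$2190.00 total_interest=$240.00
After 3 (year_end (apply 12% annual interest)): balance=$2452.80 total_interest=$502.80
After 4 (month_end (apply 2% monthly interest)): balance=$2501.85 total_interest=$551.85
After 5 (withdraw($300)): balance=$2201.85 total_interest=$551.85
After 6 (month_end (apply 2% monthly interest)): balance=$2245.88 total_interest=$595.88

Answer: 595.88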